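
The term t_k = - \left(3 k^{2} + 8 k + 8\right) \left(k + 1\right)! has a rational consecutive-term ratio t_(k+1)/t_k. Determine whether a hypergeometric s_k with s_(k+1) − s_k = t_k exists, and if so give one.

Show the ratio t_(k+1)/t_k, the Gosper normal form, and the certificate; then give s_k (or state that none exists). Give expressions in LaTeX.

The ratio is (k + 2)*(8*k + 3*(k + 1)**2 + 16)/(3*k**2 + 8*k + 8).
Gosper form: A/B · C(k+1)/C(k) with A=k + 2, B=1, C=k**2 + 8*k/3 + 8/3.
Key eq: (k + 2)·f(k+1) = (1)·f(k) + (k**2 + 8*k/3 + 8/3).
Bound: deg f ≤ 1.
Solve for f: f(k) = (3*k + 2)/3 (degree 1 ≤ 1).
So s_k = (B(k−1)f/C)·t_k = ((3*k + 2)/(3*k**2 + 8*k + 8))·t_k = -(3*k + 2)*factorial(k + 1).
Check: Δs_k = -(3*k**2 + 8*k + 8)*factorial(k + 1). ✓

s_k = - \left(3 k + 2\right) \left(k + 1\right)!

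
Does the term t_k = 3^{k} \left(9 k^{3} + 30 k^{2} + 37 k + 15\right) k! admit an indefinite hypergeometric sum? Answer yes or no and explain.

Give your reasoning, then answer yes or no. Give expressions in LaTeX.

Yes. s_k = 3^{k} k \left(3 k + 2\right) k!.

t_(k+1)/t_k = 3*(9*k**4 + 66*k**3 + 181*k**2 + 215*k + 91)/(9*k**3 + 30*k**2 + 37*k + 15).
Factor: A=3*k + 3; B=1; C=k**3 + 10*k**2/3 + 37*k/9 + 5/3.
f must satisfy (3*k + 3)·f(k+1) − (1)·f(k) = k**3 + 10*k**2/3 + 37*k/9 + 5/3.
deg f ≤ 2 (via 1,0,3).
Solving with deg f ≤ 2: f(k) = k*(3*k + 2)/9.
R(k) = B(k−1)·f(k)/C(k) = k*(3*k + 2)/(9*k**3 + 30*k**2 + 37*k + 15); s_k = R·t_k = 3**k*k*(3*k + 2)*factorial(k).
s_(k+1) − s_k = 3**k*(9*k**3 + 30*k**2 + 37*k + 15)*factorial(k) = t_k.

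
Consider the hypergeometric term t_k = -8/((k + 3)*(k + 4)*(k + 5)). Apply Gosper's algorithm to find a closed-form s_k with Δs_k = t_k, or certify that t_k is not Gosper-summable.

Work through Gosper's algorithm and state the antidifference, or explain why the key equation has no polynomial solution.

s_k = k*(-k - 7)/(3*(k + 3)*(k + 4))

Ratio r(k) = (k + 3)/(k + 6).
Take A(k)=k + 3, B(k)=k + 6, C(k)=1.
Solve (k + 3)·f(k+1) − (k + 5)·f(k) = 1.
d = 2 from the (1,1,0) case.
A polynomial solution: f(k) = k*(k + 7)/24.
Get s_k = R·t_k = k*(-k - 7)/(3*(k + 3)*(k + 4)) with R(k) = B(k−1)f(k)/C(k) = k*(k + 5)*(k + 7)/24.
s_(k+1) − s_k = -8/(k**3 + 12*k**2 + 47*k + 60) = t_k.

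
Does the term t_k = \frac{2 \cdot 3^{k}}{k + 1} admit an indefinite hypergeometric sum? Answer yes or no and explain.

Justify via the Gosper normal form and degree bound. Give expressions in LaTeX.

No — t_k has no hypergeometric antidifference.

Ratio r(k) = 3*(k + 1)/(k + 2).
Normal form (A,B,C) = (3*k + 3, k + 2, 1).
Solve (3*k + 3)·f(k+1) − (k + 1)·f(k) = 1.
deg f ≤ -1 (via 1,1,0).
Bound -1 < 0, so the key equation has no polynomial solution.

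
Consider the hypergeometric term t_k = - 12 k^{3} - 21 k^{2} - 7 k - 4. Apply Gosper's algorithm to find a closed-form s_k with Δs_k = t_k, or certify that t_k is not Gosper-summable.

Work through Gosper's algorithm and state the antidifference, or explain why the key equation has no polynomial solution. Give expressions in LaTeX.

s_k = k \left(- 3 k^{3} - k^{2} + 4 k - 4\right)

Compute t_(k+1)/t_k: get (12*k**3 + 57*k**2 + 85*k + 44)/(12*k**3 + 21*k**2 + 7*k + 4).
Take A(k)=1, B(k)=1, C(k)=k**3 + 7*k**2/4 + 7*k/12 + 1/3.
Need (1)·f(k+1) − (1)·f(k) = k**3 + 7*k**2/4 + 7*k/12 + 1/3.
From deg A=0, deg B=0, deg C=3: d=4.
Coefficient equations give f(k) = k*(3*k**3 + k**2 - 4*k + 4)/12.
Certificate R = B(k−1)f/C = k*(3*k**3 + k**2 - 4*k + 4)/(12*k**3 + 21*k**2 + 7*k + 4) gives s_k = k*(-3*k**3 - k**2 + 4*k - 4).
Check: Δs_k = -12*k**3 - 21*k**2 - 7*k - 4. ✓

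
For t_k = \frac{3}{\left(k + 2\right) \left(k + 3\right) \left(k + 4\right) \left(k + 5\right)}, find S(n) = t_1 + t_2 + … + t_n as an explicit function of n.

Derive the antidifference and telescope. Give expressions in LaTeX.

S(n) = \frac{n \left(n^{2} + 12 n + 47\right)}{60 \left(n^{3} + 12 n^{2} + 47 n + 60\right)}

r(k) = (k + 2)/(k + 6) after simplifying.
So A=k + 2 and B=k + 6, with C=1.
Solve (k + 2)·f(k+1) − (k + 5)·f(k) = 1.
deg f ≤ 3 (via 1,1,0).
A polynomial solution: f(k) = k*(k**2 + 9*k + 26)/72.
So s_k = (B(k−1)f/C)·t_k = (k*(k + 5)*(k**2 + 9*k + 26)/72)·t_k = k*(k**2 + 9*k + 26)/(24*(k + 2)*(k + 3)*(k + 4)).
Verify: 3/(k**4 + 14*k**3 + 71*k**2 + 154*k + 120) matches t_k.
Evaluate: s_(n+1) = (n**3 + 12*n**2 + 47*n + 36)/(24*(n**3 + 12*n**2 + 47*n + 60)); subtract s_(1) = 1/40 ⇒ S(n) = n*(n**2 + 12*n + 47)/(60*(n**3 + 12*n**2 + 47*n + 60)).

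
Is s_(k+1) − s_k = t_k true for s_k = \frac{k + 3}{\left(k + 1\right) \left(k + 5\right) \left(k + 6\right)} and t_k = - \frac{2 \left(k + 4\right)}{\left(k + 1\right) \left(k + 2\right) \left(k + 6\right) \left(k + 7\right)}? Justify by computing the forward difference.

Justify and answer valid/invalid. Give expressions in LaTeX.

s_(k+1) = (k + 4)/((k + 2)*(k + 6)*(k + 7))
s_(k+1) − s_k = 2*(-k**2 - 6*k - 11)/(k**5 + 21*k**4 + 163*k**3 + 567*k**2 + 844*k + 420)
(s_(k+1) − s_k) − t_k = 6*(k + 3)/(k**5 + 21*k**4 + 163*k**3 + 567*k**2 + 844*k + 420)

Invalid: residual \frac{6 \left(k + 3\right)}{k^{5} + 21 k^{4} + 163 k^{3} + 567 k^{2} + 844 k + 420} ≠ 0.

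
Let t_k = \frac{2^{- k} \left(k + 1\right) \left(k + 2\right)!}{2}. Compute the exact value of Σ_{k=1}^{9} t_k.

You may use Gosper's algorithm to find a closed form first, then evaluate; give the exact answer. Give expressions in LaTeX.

r(k) = (k + 2)*(k + 3)/(2*(k + 1)) after simplifying.
So A=k/2 + 3/2 and B=1, with C=k + 1.
Solve (k/2 + 3/2)·f(k+1) − (1)·f(k) = k + 1.
deg f ≤ 0 (via 1,0,1).
Match coefficients ⇒ f(k) = 2.
Get s_k = R·t_k = factorial(k + 2)/2**k with R(k) = B(k−1)f(k)/C(k) = 2/(k + 1).
Δs = (k + 1)*factorial(k + 2)/(2*2**k), as required.
Σ_(k=1)^(9) t_k = s_(10) − s_(1) = 467775 − (3) = 467772.

Σ = 467772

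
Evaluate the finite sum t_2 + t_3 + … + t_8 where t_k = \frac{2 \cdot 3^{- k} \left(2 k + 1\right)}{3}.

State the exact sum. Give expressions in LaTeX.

The ratio is (2*k + 3)/(3*(2*k + 1)).
So A=1/3 and B=1, with C=k + 1/2.
Solve (1/3)·f(k+1) − (1)·f(k) = k + 1/2.
d = 1 from the (0,0,1) case.
Solve for f: f(k) = -3*(k + 1)/2 (degree 1 ≤ 1).
Certificate R = B(k−1)f/C = -3*(k + 1)/(2*k + 1) gives s_k = 2*(-k - 1)/3**k.
Check: Δs_k = 2*(2*k + 1)/(3*3**k). ✓
Telescoping: Σ = s_(9) − s_(2) = -20/19683 − (-2/3) = 13102/19683.

Σ = 13102/19683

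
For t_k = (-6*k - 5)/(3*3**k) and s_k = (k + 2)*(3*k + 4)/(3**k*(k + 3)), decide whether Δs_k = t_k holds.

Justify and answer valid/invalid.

Invalid: residual (6*k**2 + 32*k + 27)/(3*3**k*(k**2 + 7*k + 12)) ≠ 0.

s_(k+1) = (k + 3)*(3*k + 7)/(3*3**k*(k + 4))
s_(k+1) − s_k = (-6*k**3 - 41*k**2 - 75*k - 33)/(3*3**k*(k**2 + 7*k + 12))
(s_(k+1) − s_k) − t_k = (6*k**2 + 32*k + 27)/(3*3**k*(k**2 + 7*k + 12))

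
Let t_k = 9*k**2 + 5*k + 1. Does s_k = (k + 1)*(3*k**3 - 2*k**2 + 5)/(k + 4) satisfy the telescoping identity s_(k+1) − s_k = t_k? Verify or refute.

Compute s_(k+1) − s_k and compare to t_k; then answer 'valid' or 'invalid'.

Invalid: residual 3*(-6*k**3 - 43*k**2 - 21*k + 1)/(k**2 + 9*k + 20) ≠ 0.

s_(k+1) = (k + 2)*(3*(k + 1)**3 - 2*(k + 1)**2 + 5)/(k + 5)
s_(k+1) − s_k = (9*k**4 + 68*k**3 + 97*k**2 + 46*k + 23)/(k**2 + 9*k + 20)
(s_(k+1) − s_k) − t_k = 3*(-6*k**3 - 43*k**2 - 21*k + 1)/(k**2 + 9*k + 20)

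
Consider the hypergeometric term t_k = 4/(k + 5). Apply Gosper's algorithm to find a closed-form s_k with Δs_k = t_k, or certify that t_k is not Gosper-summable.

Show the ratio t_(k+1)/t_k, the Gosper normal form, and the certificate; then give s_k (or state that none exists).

The ratio is (k + 5)/(k + 6).
Normal form (A,B,C) = (k + 5, k + 6, 1).
Need (k + 5)·f(k+1) − (k + 5)·f(k) = 1.
From deg A=1, deg B=1, deg C=0: d=0.
Generic f = c0 gives residual -1; -1 = 0 cannot hold, so t_k is not Gosper-summable.

not Gosper-summable; s_k does not exist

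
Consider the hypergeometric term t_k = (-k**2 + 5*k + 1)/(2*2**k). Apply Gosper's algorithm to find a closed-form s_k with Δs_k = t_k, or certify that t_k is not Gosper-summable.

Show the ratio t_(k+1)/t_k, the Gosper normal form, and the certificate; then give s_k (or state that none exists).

Ratio r(k) = (k**2 - 3*k - 5)/(2*(k**2 - 5*k - 1)).
Take A(k)=1/2, B(k)=1, C(k)=k**2 - 5*k - 1.
Set up (1/2)·f(k+1) − (1)·f(k) − (k**2 - 5*k - 1) = 0.
deg f ≤ 2 (via 0,0,2).
Solving with deg f ≤ 2: f(k) = -2*(k**2 - 3*k - 3).
Then R = B(k−1)f/C = -2*(k**2 - 3*k - 3)/(k**2 - 5*k - 1), so s_k = R(k)·t_k = (k**2 - 3*k - 3)/2**k.
s_(k+1) − s_k = (-k**2 + 5*k + 1)/(2*2**k) = t_k.

s_k = (k**2 - 3*k - 3)/2**k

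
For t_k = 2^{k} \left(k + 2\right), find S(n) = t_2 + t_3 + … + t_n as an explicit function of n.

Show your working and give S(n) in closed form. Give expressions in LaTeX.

S(n) = 2 \cdot 2^{n} n + 2 \cdot 2^{n} - 8

The ratio is 2*(k + 3)/(k + 2).
So A=2 and B=1, with C=k + 2.
f must satisfy (2)·f(k+1) − (1)·f(k) = k + 2.
Bound: deg f ≤ 1.
Solving with deg f ≤ 1: f(k) = k.
So s_k = (B(k−1)f/C)·t_k = (k/(k + 2))·t_k = 2**k*k.
Check: Δs_k = 2**k*(k + 2). ✓
Telescope: S(n) = s_(n+1) − s_(2) = 2**(n + 1)*(n + 1) − (8) = 2*2**n*n + 2*2**n - 8.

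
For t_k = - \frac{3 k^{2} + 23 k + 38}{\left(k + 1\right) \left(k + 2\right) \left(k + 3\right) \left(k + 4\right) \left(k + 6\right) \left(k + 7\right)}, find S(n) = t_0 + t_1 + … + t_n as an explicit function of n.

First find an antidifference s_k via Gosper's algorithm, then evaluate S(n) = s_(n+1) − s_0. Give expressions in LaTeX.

S(n) = \frac{- n^{3} - 13 n^{2} - 50 n - 38}{18 \left(n^{3} + 13 n^{2} + 50 n + 56\right)}

Compute t_(k+1)/t_k: get (k + 1)*(k + 6)*(23*k + 3*(k + 1)**2 + 61)/((k + 5)*(k + 8)*(3*k**2 + 23*k + 38)).
So A=k + 1 and B=k + 8, with C=k**3 + 38*k**2/3 + 51*k + 190/3.
Key eq: (k + 1)·f(k+1) = (k + 7)·f(k) + (k**3 + 38*k**2/3 + 51*k + 190/3).
Degrees (1,1,3) ⇒ d ≤ 6.
Solving with deg f ≤ 6: f(k) = k*(k + 2)*(k + 4)*(k + 5)*(k**2 + 10*k + 27)/54.
Get s_k = R·t_k = k*(-k**2 - 10*k - 27)/(18*(k**3 + 10*k**2 + 27*k + 18)) with R(k) = B(k−1)f(k)/C(k) = k*(k + 2)*(k + 4)*(k + 7)*(k**2 + 10*k + 27)/(18*(3*k**2 + 23*k + 38)).
Check: Δs_k = (-3*k**2 - 23*k - 38)/(k**6 + 23*k**5 + 207*k**4 + 925*k**3 + 2144*k**2 + 2412*k + 1008). ✓
Σ_(k=0)^n t_k = s_(n+1) − s_(0) = ((-n**3 - 13*n**2 - 50*n - 38)/(18*(n**3 + 13*n**2 + 50*n + 56))) − (0), i.e. (-n**3 - 13*n**2 - 50*n - 38)/(18*(n**3 + 13*n**2 + 50*n + 56)).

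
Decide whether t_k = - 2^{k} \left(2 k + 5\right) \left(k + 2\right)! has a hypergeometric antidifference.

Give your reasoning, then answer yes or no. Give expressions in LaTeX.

Yes. s_k = - 2^{k} \left(k + 2\right)!.

The ratio is 2*(k + 3)*(2*k + 7)/(2*k + 5).
So A=2*k + 6 and B=1, with C=k + 5/2.
Solve (2*k + 6)·f(k+1) − (1)·f(k) = k + 5/2.
Bound: deg f ≤ 0.
Coefficient equations give f(k) = 1/2.
Then R = B(k−1)f/C = 1/(2*k + 5), so s_k = R(k)·t_k = -2**k*factorial(k + 2).
Δs = -2**k*(2*k + 5)*factorial(k + 2), as required.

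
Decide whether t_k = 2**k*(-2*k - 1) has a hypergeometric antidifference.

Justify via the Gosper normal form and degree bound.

Yes. s_k = 2**k*(3 - 2*k).

t_(k+1)/t_k = 2*(2*k + 3)/(2*k + 1).
Take A(k)=2, B(k)=1, C(k)=k + 1/2.
Need (2)·f(k+1) − (1)·f(k) = k + 1/2.
deg f ≤ 1 (via 0,0,1).
Coefficient equations give f(k) = (2*k - 3)/2.
R(k) = B(k−1)·f(k)/C(k) = (2*k - 3)/(2*k + 1); s_k = R·t_k = 2**k*(3 - 2*k).
Δs = 2**k*(-2*k - 1), as required.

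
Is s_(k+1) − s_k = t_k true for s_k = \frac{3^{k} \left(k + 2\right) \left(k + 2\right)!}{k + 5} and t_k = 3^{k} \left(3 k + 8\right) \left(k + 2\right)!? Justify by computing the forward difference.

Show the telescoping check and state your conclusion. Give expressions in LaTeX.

s_(k+1) = 3**(k + 1)*(k + 3)*factorial(k + 3)/(k + 6)
s_(k+1) − s_k = 3**k*(3*k**3 + 32*k**2 + 109*k + 123)*factorial(k + 2)/((k + 5)*(k + 6))
(s_(k+1) − s_k) − t_k = -3**(k + 1)*(3*k**2 + 23*k + 39)*factorial(k + 2)/((k + 5)*(k + 6))

Invalid: residual - \frac{3^{k + 1} \left(3 k^{2} + 23 k + 39\right) \left(k + 2\right)!}{\left(k + 5\right) \left(k + 6\right)} ≠ 0.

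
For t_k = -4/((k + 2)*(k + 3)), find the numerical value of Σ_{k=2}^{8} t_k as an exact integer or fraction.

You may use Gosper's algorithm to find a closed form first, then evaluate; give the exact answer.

t_(k+1)/t_k = (k + 2)/(k + 4).
A = k + 2, B = k + 4, C = 1.
Solve (k + 2)·f(k+1) − (k + 3)·f(k) = 1.
Degrees (1,1,0) ⇒ d ≤ 1.
Match coefficients ⇒ f(k) = k/2.
Get s_k = R·t_k = -2*k/(k + 2) with R(k) = B(k−1)f(k)/C(k) = k*(k + 3)/2.
Check: Δs_k = -4/(k**2 + 5*k + 6). ✓
Evaluate s at k=9 and k=2: -18/11 and -1; difference -7/11.

Σ = -7/11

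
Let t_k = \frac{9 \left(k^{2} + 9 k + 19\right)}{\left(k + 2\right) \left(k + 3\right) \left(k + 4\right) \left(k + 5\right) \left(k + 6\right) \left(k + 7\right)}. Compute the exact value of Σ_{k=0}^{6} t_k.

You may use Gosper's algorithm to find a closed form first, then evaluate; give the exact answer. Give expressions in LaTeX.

t_(k+1)/t_k = (k + 2)*(9*k + (k + 1)**2 + 28)/((k + 8)*(k**2 + 9*k + 19)).
A = k + 2, B = k + 8, C = k**2 + 9*k + 19.
Solve (k + 2)·f(k+1) − (k + 7)·f(k) = k**2 + 9*k + 19.
From deg A=1, deg B=1, deg C=2: d=5.
A polynomial solution: f(k) = k*(k + 3)*(k + 5)*(k**2 + 12*k + 44)/144.
R(k) = B(k−1)·f(k)/C(k) = k*(k + 3)*(k + 5)*(k + 7)*(k**2 + 12*k + 44)/(144*(k**2 + 9*k + 19)); s_k = R·t_k = k*(k**2 + 12*k + 44)/(16*(k**3 + 12*k**2 + 44*k + 48)).
s_(k+1) − s_k = 9*(k**2 + 9*k + 19)/(k**6 + 27*k**5 + 295*k**4 + 1665*k**3 + 5104*k**2 + 8028*k + 5040) = t_k.
Telescoping: Σ = s_(7) − s_(0) = 413/6864 − (0) = 413/6864.

Σ = 413/6864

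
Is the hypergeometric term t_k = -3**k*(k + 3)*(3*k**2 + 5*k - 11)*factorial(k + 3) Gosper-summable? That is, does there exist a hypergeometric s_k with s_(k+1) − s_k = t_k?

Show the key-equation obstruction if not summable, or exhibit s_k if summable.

Yes. s_k = 3**k*(-k**2 + k + 3)*factorial(k + 3).

Ratio r(k) = (k + 4)**2*(15*k + 9*(k + 1)**2 - 18)/((k + 3)*(3*k**2 + 5*k - 11)).
Normal form (A,B,C) = (3*k + 12, 1, k**3 + 14*k**2/3 + 4*k/3 - 11).
Key eq: (3*k + 12)·f(k+1) = (1)·f(k) + (k**3 + 14*k**2/3 + 4*k/3 - 11).
deg f ≤ 2 (via 1,0,3).
A polynomial solution: f(k) = (k**2 - k - 3)/3.
So s_k = (B(k−1)f/C)·t_k = ((k**2 - k - 3)/((k + 3)*(3*k**2 + 5*k - 11)))·t_k = 3**k*(-k**2 + k + 3)*factorial(k + 3).
s_(k+1) − s_k = -3**k*(k + 3)*(3*k**2 + 5*k - 11)*factorial(k + 3) = t_k.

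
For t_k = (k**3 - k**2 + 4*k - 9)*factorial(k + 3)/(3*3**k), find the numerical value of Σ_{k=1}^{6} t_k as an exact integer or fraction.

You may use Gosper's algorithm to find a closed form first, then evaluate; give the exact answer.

t_(k+1)/t_k = (k + 4)*(4*k + (k + 1)**3 - (k + 1)**2 - 5)/(3*(k**3 - k**2 + 4*k - 9)).
Normal form (A,B,C) = (k/3 + 4/3, 1, k**3 - k**2 + 4*k - 9).
Set up (k/3 + 4/3)·f(k+1) − (1)·f(k) − (k**3 - k**2 + 4*k - 9) = 0.
Bound: deg f ≤ 2.
Solve for f: f(k) = 3*(k - 3)*(k - 1) (degree 2 ≤ 2).
Get s_k = R·t_k = (k - 3)*(k - 1)*factorial(k + 3)/3**k with R(k) = B(k−1)f(k)/C(k) = 3*(k - 3)*(k - 1)/(k**3 - k**2 + 4*k - 9).
Δs = (k**3 - k**2 + 4*k - 9)*factorial(k + 3)/(3*3**k), as required.
Telescoping: Σ = s_(7) − s_(1) = 358400/9 − (0) = 358400/9.

Σ = 358400/9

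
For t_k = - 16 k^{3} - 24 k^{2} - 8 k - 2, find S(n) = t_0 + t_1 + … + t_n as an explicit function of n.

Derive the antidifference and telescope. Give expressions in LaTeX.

r(k) = (8*k**3 + 36*k**2 + 52*k + 25)/(8*k**3 + 12*k**2 + 4*k + 1) after simplifying.
Factor: A=1; B=1; C=k**3 + 3*k**2/2 + k/2 + 1/8.
Key eq: (1)·f(k+1) = (1)·f(k) + (k**3 + 3*k**2/2 + k/2 + 1/8).
From deg A=0, deg B=0, deg C=3: d=4.
Match coefficients ⇒ f(k) = k*(2*k**3 - 2*k + 1)/8.
Get s_k = R·t_k = 2*k*(-2*k**3 + 2*k - 1) with R(k) = B(k−1)f(k)/C(k) = k*(2*k**3 - 2*k + 1)/(8*k**3 + 12*k**2 + 4*k + 1).
Δs = -16*k**3 - 24*k**2 - 8*k - 2, as required.
Telescope: S(n) = s_(n+1) − s_(0) = -4*n**4 - 16*n**3 - 20*n**2 - 10*n - 2 − (0) = -4*n**4 - 16*n**3 - 20*n**2 - 10*n - 2.

S(n) = - 4 n^{4} - 16 n^{3} - 20 n^{2} - 10 n - 2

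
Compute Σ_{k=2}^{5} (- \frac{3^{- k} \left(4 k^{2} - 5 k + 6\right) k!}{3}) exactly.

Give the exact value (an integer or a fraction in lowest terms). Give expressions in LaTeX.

Σ = -1714/81

r(k) = (k + 1)*(-5*k + 4*(k + 1)**2 + 1)/(3*(4*k**2 - 5*k + 6)) after simplifying.
A = k/3 + 1/3, B = 1, C = k**2 - 5*k/4 + 3/2.
Need (k/3 + 1/3)·f(k+1) − (1)·f(k) = k**2 - 5*k/4 + 3/2.
d = 1 from the (1,0,2) case.
Match coefficients ⇒ f(k) = 3*(4*k - 1)/4.
So s_k = (B(k−1)f/C)·t_k = (3*(4*k - 1)/(4*k**2 - 5*k + 6))·t_k = -(4*k - 1)*factorial(k)/3**k.
Verify: -(4*k**2 - 5*k + 6)*factorial(k)/(3*3**k) matches t_k.
Σ_(k=2)^(5) t_k = s_(6) − s_(2) = -1840/81 − (-14/9) = -1714/81.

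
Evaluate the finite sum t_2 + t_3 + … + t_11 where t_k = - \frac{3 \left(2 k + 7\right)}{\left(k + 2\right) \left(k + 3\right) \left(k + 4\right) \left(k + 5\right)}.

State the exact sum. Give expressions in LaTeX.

The ratio is (k + 2)*(2*k + 9)/((k + 6)*(2*k + 7)).
Factor: A=k + 2; B=k + 6; C=k + 7/2.
Solve (k + 2)·f(k+1) − (k + 5)·f(k) = k + 7/2.
deg f ≤ 3 (via 1,1,1).
A polynomial solution: f(k) = k*(k + 3)*(k + 6)/16.
Certificate R = B(k−1)f/C = k*(k + 3)*(k + 5)*(k + 6)/(8*(2*k + 7)) gives s_k = 3*k*(-k - 6)/(8*(k**2 + 6*k + 8)).
Check: Δs_k = 3*(-2*k - 7)/(k**4 + 14*k**3 + 71*k**2 + 154*k + 120). ✓
Telescoping: Σ = s_(12) − s_(2) = -81/224 − (-1/4) = -25/224.

Σ = -25/224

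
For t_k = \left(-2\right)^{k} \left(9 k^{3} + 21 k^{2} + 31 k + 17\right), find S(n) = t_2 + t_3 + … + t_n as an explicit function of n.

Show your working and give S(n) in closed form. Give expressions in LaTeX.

S(n) = 6 \left(-2\right)^{n} n^{3} + 20 \left(-2\right)^{n} n^{2} + 28 \left(-2\right)^{n} n + 16 \left(-2\right)^{n} + 140

The ratio is 2*(-9*k**3 - 48*k**2 - 100*k - 78)/(9*k**3 + 21*k**2 + 31*k + 17).
Factor: A=-2; B=1; C=k**3 + 7*k**2/3 + 31*k/9 + 17/9.
Solve (-2)·f(k+1) − (1)·f(k) = k**3 + 7*k**2/3 + 31*k/9 + 17/9.
Bound: deg f ≤ 3.
Solving with deg f ≤ 3: f(k) = -(3*k + 1)*(k**2 + 1)/9.
Get s_k = R·t_k = (-2)**k*(-3*k**3 - k**2 - 3*k - 1) with R(k) = B(k−1)f(k)/C(k) = -(3*k + 1)*(k**2 + 1)/(9*k**3 + 21*k**2 + 31*k + 17).
Verify: (-2)**k*(9*k**3 + 21*k**2 + 31*k + 17) matches t_k.
Evaluate: s_(n+1) = 2*(-2)**n*(3*n**3 + 10*n**2 + 14*n + 8); subtract s_(2) = -140 ⇒ S(n) = 6*(-2)**n*n**3 + 20*(-2)**n*n**2 + 28*(-2)**n*n + 16*(-2)**n + 140.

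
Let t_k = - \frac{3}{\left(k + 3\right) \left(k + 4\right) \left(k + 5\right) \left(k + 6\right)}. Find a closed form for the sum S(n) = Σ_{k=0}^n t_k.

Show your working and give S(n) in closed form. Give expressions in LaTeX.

S(n) = \frac{- n^{3} - 15 n^{2} - 74 n - 60}{60 \left(n^{3} + 15 n^{2} + 74 n + 120\right)}

r(k) = (k + 3)/(k + 7) after simplifying.
Gosper form: A/B · C(k+1)/C(k) with A=k + 3, B=k + 7, C=1.
Need (k + 3)·f(k+1) − (k + 6)·f(k) = 1.
Bound: deg f ≤ 3.
Match coefficients ⇒ f(k) = k*(k**2 + 12*k + 47)/180.
Certificate R = B(k−1)f/C = k*(k + 6)*(k**2 + 12*k + 47)/180 gives s_k = k*(-k**2 - 12*k - 47)/(60*(k + 3)*(k + 4)*(k + 5)).
s_(k+1) − s_k = -3/(k**4 + 18*k**3 + 119*k**2 + 342*k + 360) = t_k.
s_(n+1) = (-n**3 - 15*n**2 - 74*n - 60)/(60*(n**3 + 15*n**2 + 74*n + 120)) and s_(0) = 0, so S(n) = (-n**3 - 15*n**2 - 74*n - 60)/(60*(n**3 + 15*n**2 + 74*n + 120)).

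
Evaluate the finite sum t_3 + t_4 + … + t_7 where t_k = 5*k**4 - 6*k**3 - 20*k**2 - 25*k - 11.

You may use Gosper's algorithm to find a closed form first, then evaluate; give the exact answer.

Σ = 15265

r(k) = (5*k**4 + 14*k**3 - 8*k**2 - 63*k - 57)/(5*k**4 - 6*k**3 - 20*k**2 - 25*k - 11) after simplifying.
Factor: A=1; B=1; C=k**4 - 6*k**3/5 - 4*k**2 - 5*k - 11/5.
Key eq: (1)·f(k+1) = (1)·f(k) + (k**4 - 6*k**3/5 - 4*k**2 - 5*k - 11/5).
Bound: deg f ≤ 5.
Match coefficients ⇒ f(k) = k*(k**4 - 4*k**3 - 2*k**2 - 4*k - 2)/5.
R(k) = B(k−1)·f(k)/C(k) = k*(k**4 - 4*k**3 - 2*k**2 - 4*k - 2)/(5*k**4 - 6*k**3 - 20*k**2 - 25*k - 11); s_k = R·t_k = k*(k**4 - 4*k**3 - 2*k**2 - 4*k - 2).
Verify: 5*k**4 - 6*k**3 - 20*k**2 - 25*k - 11 matches t_k.
Telescoping: Σ = s_(8) − s_(3) = 15088 − (-177) = 15265.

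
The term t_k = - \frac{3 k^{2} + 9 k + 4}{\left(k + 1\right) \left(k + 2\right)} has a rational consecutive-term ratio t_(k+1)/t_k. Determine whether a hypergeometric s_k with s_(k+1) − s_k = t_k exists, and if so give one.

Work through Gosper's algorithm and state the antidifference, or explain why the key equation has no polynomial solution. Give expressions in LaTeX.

s_k = \frac{k \left(- 3 k - 1\right)}{k + 1}

Compute t_(k+1)/t_k: get (k + 1)*(9*k + 3*(k + 1)**2 + 13)/((k + 3)*(3*k**2 + 9*k + 4)).
Gosper form: A/B · C(k+1)/C(k) with A=k + 1, B=k + 3, C=k**2 + 3*k + 4/3.
Solve (k + 1)·f(k+1) − (k + 2)·f(k) = k**2 + 3*k + 4/3.
From deg A=1, deg B=1, deg C=2: d=2.
Match coefficients ⇒ f(k) = k*(3*k + 1)/3.
Get s_k = R·t_k = k*(-3*k - 1)/(k + 1) with R(k) = B(k−1)f(k)/C(k) = k*(k + 2)*(3*k + 1)/(3*k**2 + 9*k + 4).
Check: Δs_k = (-3*k**2 - 9*k - 4)/(k**2 + 3*k + 2). ✓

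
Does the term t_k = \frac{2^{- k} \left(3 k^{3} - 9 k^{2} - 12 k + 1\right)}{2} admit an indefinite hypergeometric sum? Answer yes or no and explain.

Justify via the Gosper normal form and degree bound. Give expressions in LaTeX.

t_(k+1)/t_k = (3*k**3 - 21*k - 17)/(2*(3*k**3 - 9*k**2 - 12*k + 1)).
Gosper form: A/B · C(k+1)/C(k) with A=1/2, B=1, C=k**3 - 3*k**2 - 4*k + 1/3.
Key eq: (1/2)·f(k+1) = (1)·f(k) + (k**3 - 3*k**2 - 4*k + 1/3).
From deg A=0, deg B=0, deg C=3: d=3.
Match coefficients ⇒ f(k) = -2*(3*k**3 - 3*k + 1)/3.
Then R = B(k−1)f/C = -2*(3*k**3 - 3*k + 1)/(3*k**3 - 9*k**2 - 12*k + 1), so s_k = R(k)·t_k = (-3*k**3 + 3*k - 1)/2**k.
s_(k+1) − s_k = (3*k**3 - 9*k**2 - 12*k + 1)/(2*2**k) = t_k.

Yes. s_k = 2^{- k} \left(- 3 k^{3} + 3 k - 1\right).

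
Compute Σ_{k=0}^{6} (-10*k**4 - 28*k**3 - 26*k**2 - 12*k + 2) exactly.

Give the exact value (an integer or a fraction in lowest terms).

Σ = -37702

r(k) = (5*k**4 + 34*k**3 + 85*k**2 + 94*k + 37)/(5*k**4 + 14*k**3 + 13*k**2 + 6*k - 1) after simplifying.
So A=1 and B=1, with C=k**4 + 14*k**3/5 + 13*k**2/5 + 6*k/5 - 1/5.
f must satisfy (1)·f(k+1) − (1)·f(k) = k**4 + 14*k**3/5 + 13*k**2/5 + 6*k/5 - 1/5.
Degrees (0,0,4) ⇒ d ≤ 5.
Coefficient equations give f(k) = k*(k**4 + k**3 - k**2 - 2)/5.
Certificate R = B(k−1)f/C = k*(k**4 + k**3 - k**2 - 2)/(5*k**4 + 14*k**3 + 13*k**2 + 6*k - 1) gives s_k = 2*k*(-k**4 - k**3 + k**2 + 2).
Verify: -10*k**4 - 28*k**3 - 26*k**2 - 12*k + 2 matches t_k.
Sum = s_(7) − s_(0); s_(7) = -37702, s_(0) = 0 ⇒ -37702.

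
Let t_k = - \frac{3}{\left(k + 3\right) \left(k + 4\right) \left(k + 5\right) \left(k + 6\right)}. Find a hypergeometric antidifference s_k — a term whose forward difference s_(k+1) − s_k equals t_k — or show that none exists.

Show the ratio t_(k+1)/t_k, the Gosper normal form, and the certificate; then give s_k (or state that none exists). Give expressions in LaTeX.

Step 1: r(k) = (k + 3)/(k + 7).
Normal form (A,B,C) = (k + 3, k + 7, 1).
Key eq: (k + 3)·f(k+1) = (k + 6)·f(k) + (1).
Bound: deg f ≤ 3.
Match coefficients ⇒ f(k) = k*(k**2 + 12*k + 47)/180.
R(k) = B(k−1)·f(k)/C(k) = k*(k + 6)*(k**2 + 12*k + 47)/180; s_k = R·t_k = k*(-k**2 - 12*k - 47)/(60*(k + 3)*(k + 4)*(k + 5)).
Verify: -3/(k**4 + 18*k**3 + 119*k**2 + 342*k + 360) matches t_k.

s_k = \frac{k \left(- k^{2} - 12 k - 47\right)}{60 \left(k + 3\right) \left(k + 4\right) \left(k + 5\right)}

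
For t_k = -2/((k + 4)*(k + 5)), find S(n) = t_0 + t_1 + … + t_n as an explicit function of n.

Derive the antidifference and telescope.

S(n) = (-n - 1)/(2*(n + 5))

t_(k+1)/t_k = (k + 4)/(k + 6).
Factor: A=k + 4; B=k + 6; C=1.
Solve (k + 4)·f(k+1) − (k + 5)·f(k) = 1.
d = 1 from the (1,1,0) case.
Solve for f: f(k) = k/4 (degree 1 ≤ 1).
Get s_k = R·t_k = -k/(2*k + 8) with R(k) = B(k−1)f(k)/C(k) = k*(k + 5)/4.
s_(k+1) − s_k = -2/(k**2 + 9*k + 20) = t_k.
Evaluate: s_(n+1) = (-n - 1)/(2*(n + 5)); subtract s_(0) = 0 ⇒ S(n) = (-n - 1)/(2*(n + 5)).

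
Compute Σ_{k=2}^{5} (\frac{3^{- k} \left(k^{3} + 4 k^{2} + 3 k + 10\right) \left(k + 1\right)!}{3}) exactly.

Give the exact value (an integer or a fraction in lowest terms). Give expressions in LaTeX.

t_(k+1)/t_k = (k**4 + 9*k**3 + 28*k**2 + 46*k + 36)/(3*(k**3 + 4*k**2 + 3*k + 10)).
So A=k/3 + 2/3 and B=1, with C=k**3 + 4*k**2 + 3*k + 10.
Need (k/3 + 2/3)·f(k+1) − (1)·f(k) = k**3 + 4*k**2 + 3*k + 10.
Bound: deg f ≤ 2.
Solving with deg f ≤ 2: f(k) = 3*(k**2 + 3*k - 2).
So s_k = (B(k−1)f/C)·t_k = (3*(k**2 + 3*k - 2)/(k**3 + 4*k**2 + 3*k + 10))·t_k = (k**2 + 3*k - 2)*factorial(k + 1)/3**k.
s_(k+1) − s_k = (k**3 + 4*k**2 + 3*k + 10)*factorial(k + 1)/(3*3**k) = t_k.
Telescoping: Σ = s_(6) − s_(2) = 29120/81 − (16/3) = 28688/81.

Σ = 28688/81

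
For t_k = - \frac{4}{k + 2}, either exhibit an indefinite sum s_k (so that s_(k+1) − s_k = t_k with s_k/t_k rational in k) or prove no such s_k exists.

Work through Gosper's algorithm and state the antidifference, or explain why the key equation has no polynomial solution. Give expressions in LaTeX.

r(k) = (k + 2)/(k + 3) after simplifying.
Normal form (A,B,C) = (k + 2, k + 3, 1).
Solve (k + 2)·f(k+1) − (k + 2)·f(k) = 1.
d = 0 from the (1,1,0) case.
f = c0 ⇒ A·f(k+1) − B(k−1)·f(k) − C = -1. The system {-1 = 0} is inconsistent; no antidifference.

none (Gosper's algorithm certifies no s_k)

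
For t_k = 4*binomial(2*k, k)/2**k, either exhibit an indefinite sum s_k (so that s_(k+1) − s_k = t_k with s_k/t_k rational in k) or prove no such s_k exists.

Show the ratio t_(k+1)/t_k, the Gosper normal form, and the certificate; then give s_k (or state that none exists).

Step 1: r(k) = (2*k + 1)/(k + 1).
A = 2*k + 1, B = k + 1, C = 1.
f must satisfy (2*k + 1)·f(k+1) − (k)·f(k) = 1.
Bound: deg f ≤ -1.
d = -1 < 0 ⇒ no nonzero polynomial f; not summable.

none (Gosper's algorithm certifies no s_k)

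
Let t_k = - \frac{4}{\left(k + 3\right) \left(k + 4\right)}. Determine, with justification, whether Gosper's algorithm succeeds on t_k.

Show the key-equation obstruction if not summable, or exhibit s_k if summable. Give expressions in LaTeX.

Yes. s_k = - \frac{4 k}{3 k + 9}.

Compute t_(k+1)/t_k: get (k + 3)/(k + 5).
Gosper form: A/B · C(k+1)/C(k) with A=k + 3, B=k + 5, C=1.
f must satisfy (k + 3)·f(k+1) − (k + 4)·f(k) = 1.
Degrees (1,1,0) ⇒ d ≤ 1.
Solve for f: f(k) = k/3 (degree 1 ≤ 1).
So s_k = (B(k−1)f/C)·t_k = (k*(k + 4)/3)·t_k = -4*k/(3*k + 9).
s_(k+1) − s_k = -4/(k**2 + 7*k + 12) = t_k.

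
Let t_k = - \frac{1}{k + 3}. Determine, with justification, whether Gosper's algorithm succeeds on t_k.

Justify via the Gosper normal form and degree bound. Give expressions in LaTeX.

No. Not Gosper-summable.

The ratio is (k + 3)/(k + 4).
Normal form (A,B,C) = (k + 3, k + 4, 1).
f must satisfy (k + 3)·f(k+1) − (k + 3)·f(k) = 1.
deg f ≤ 0 (via 1,1,0).
Put f(k) = c0: A·f(k+1) − B(k−1)·f(k) − C = -1; need -1 = 0 — inconsistent ⇒ no f, not summable.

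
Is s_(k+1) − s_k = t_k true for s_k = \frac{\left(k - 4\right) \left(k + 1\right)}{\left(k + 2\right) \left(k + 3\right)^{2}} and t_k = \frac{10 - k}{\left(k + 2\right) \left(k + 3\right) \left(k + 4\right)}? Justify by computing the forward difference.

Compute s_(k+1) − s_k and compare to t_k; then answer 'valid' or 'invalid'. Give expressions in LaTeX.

Invalid: residual \frac{2 \left(2 k^{2} - 7 k - 46\right)}{k^{5} + 16 k^{4} + 101 k^{3} + 314 k^{2} + 480 k + 288} ≠ 0.

s_(k+1) = (k - 3)*(k + 2)/((k + 3)*(k + 4)**2)
s_(k+1) − s_k = (-(k - 4)*(k + 1)*(k + 4)**2 + (k - 3)*(k + 2)**2*(k + 3))/((k + 2)*(k + 3)**2*(k + 4)**2)
(s_(k+1) − s_k) − t_k = 2*(2*k**2 - 7*k - 46)/(k**5 + 16*k**4 + 101*k**3 + 314*k**2 + 480*k + 288)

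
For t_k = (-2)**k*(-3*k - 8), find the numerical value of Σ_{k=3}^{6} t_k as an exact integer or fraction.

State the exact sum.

t_(k+1)/t_k = 2*(-3*k - 11)/(3*k + 8).
Normal form (A,B,C) = (-2, 1, k + 8/3).
f must satisfy (-2)·f(k+1) − (1)·f(k) = k + 8/3.
deg f ≤ 1 (via 0,0,1).
A polynomial solution: f(k) = -(k + 2)/3.
Get s_k = R·t_k = (-2)**k*(k + 2) with R(k) = B(k−1)f(k)/C(k) = -(k + 2)/(3*k + 8).
Check: Δs_k = (-2)**k*(-3*k - 8). ✓
Σ_(k=3)^(6) t_k = s_(7) − s_(3) = -1152 − (-40) = -1112.

Σ = -1112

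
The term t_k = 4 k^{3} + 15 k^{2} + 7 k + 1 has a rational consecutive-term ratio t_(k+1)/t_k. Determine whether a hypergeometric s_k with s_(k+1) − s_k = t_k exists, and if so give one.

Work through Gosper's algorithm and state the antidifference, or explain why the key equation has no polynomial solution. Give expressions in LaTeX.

s_k = k^{2} \left(k^{2} + 3 k - 3\right)

Step 1: r(k) = (4*k**3 + 27*k**2 + 49*k + 27)/(4*k**3 + 15*k**2 + 7*k + 1).
Gosper form: A/B · C(k+1)/C(k) with A=1, B=1, C=k**3 + 15*k**2/4 + 7*k/4 + 1/4.
f must satisfy (1)·f(k+1) − (1)·f(k) = k**3 + 15*k**2/4 + 7*k/4 + 1/4.
Bound: deg f ≤ 4.
A polynomial solution: f(k) = k**2*(k**2 + 3*k - 3)/4.
Certificate R = B(k−1)f/C = k**2*(k**2 + 3*k - 3)/(4*k**3 + 15*k**2 + 7*k + 1) gives s_k = k**2*(k**2 + 3*k - 3).
Check: Δs_k = 4*k**3 + 15*k**2 + 7*k + 1. ✓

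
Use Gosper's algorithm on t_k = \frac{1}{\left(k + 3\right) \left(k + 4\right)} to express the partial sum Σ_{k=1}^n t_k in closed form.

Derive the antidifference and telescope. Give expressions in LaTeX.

S(n) = \frac{n}{4 \left(n + 4\right)}

Step 1: r(k) = (k + 3)/(k + 5).
A = k + 3, B = k + 5, C = 1.
Solve (k + 3)·f(k+1) − (k + 4)·f(k) = 1.
deg f ≤ 1 (via 1,1,0).
Solving with deg f ≤ 1: f(k) = k/3.
Get s_k = R·t_k = k/(3*(k + 3)) with R(k) = B(k−1)f(k)/C(k) = k*(k + 4)/3.
Check: Δs_k = 1/(k**2 + 7*k + 12). ✓
Evaluate: s_(n+1) = (n + 1)/(3*(n + 4)); subtract s_(1) = 1/12 ⇒ S(n) = n/(4*(n + 4)).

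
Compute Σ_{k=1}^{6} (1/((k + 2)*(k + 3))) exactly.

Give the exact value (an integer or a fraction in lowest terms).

Σ = 2/9

r(k) = (k + 2)/(k + 4) after simplifying.
Factor: A=k + 2; B=k + 4; C=1.
f must satisfy (k + 2)·f(k+1) − (k + 3)·f(k) = 1.
Bound: deg f ≤ 1.
Match coefficients ⇒ f(k) = k/2.
So s_k = (B(k−1)f/C)·t_k = (k*(k + 3)/2)·t_k = k/(2*(k + 2)).
Verify: 1/(k**2 + 5*k + 6) matches t_k.
Sum = s_(7) − s_(1); s_(7) = 7/18, s_(1) = 1/6 ⇒ 2/9.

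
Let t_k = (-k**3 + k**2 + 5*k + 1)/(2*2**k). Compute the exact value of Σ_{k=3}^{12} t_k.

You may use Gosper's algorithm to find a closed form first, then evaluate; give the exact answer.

Σ = -53755/8192

Step 1: r(k) = (k**3/2 + k**2 - 2*k - 3)/(k**3 - k**2 - 5*k - 1).
Factor: A=1/2; B=1; C=k**3 - k**2 - 5*k - 1.
Set up (1/2)·f(k+1) − (1)·f(k) − (k**3 - k**2 - 5*k - 1) = 0.
From deg A=0, deg B=0, deg C=3: d=3.
A polynomial solution: f(k) = -2*(k + 2)*(k**2 + 2).
Certificate R = B(k−1)f/C = -2*(k + 2)*(k**2 + 2)/(k**3 - k**2 - 5*k - 1) gives s_k = (k**3 + 2*k**2 + 2*k + 4)/2**k.
s_(k+1) − s_k = (-k**3 + k**2 + 5*k + 1)/(2*2**k) = t_k.
Evaluate s at k=13 and k=3: 2565/8192 and 55/8; difference -53755/8192.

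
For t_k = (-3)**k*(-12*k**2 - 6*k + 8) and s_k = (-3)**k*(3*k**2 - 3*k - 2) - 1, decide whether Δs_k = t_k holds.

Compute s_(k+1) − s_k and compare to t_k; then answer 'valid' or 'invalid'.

valid; difference matches t_k

s_(k+1) = (-3)**(k + 1)*(-3*k + 3*(k + 1)**2 - 5) - 1
s_(k+1) − s_k = (-3)**k*(-12*k**2 - 6*k + 8)
(s_(k+1) − s_k) − t_k = 0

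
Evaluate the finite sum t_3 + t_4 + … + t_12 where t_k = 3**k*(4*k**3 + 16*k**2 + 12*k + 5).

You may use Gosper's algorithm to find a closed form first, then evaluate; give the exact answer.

t_(k+1)/t_k = 3*(4*k**3 + 28*k**2 + 56*k + 37)/(4*k**3 + 16*k**2 + 12*k + 5).
A = 3, B = 1, C = k**3 + 4*k**2 + 3*k + 5/4.
f must satisfy (3)·f(k+1) − (1)·f(k) = k**3 + 4*k**2 + 3*k + 5/4.
d = 3 from the (0,0,3) case.
Match coefficients ⇒ f(k) = (2*k**3 - k**2 + 1)/4.
So s_k = (B(k−1)f/C)·t_k = ((2*k**3 - k**2 + 1)/(4*k**3 + 16*k**2 + 12*k + 5))·t_k = 3**k*(2*k**3 - k**2 + 1).
Verify: 3**k*(4*k**3 + 16*k**2 + 12*k + 5) matches t_k.
Sum = s_(13) − s_(3); s_(13) = 6737608998, s_(3) = 1242 ⇒ 6737607756.

Σ = 6737607756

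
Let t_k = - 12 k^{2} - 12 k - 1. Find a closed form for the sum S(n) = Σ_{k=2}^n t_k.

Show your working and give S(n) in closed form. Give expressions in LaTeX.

S(n) = - 4 n^{3} - 12 n^{2} - 9 n + 25

Compute t_(k+1)/t_k: get (12*k**2 + 36*k + 25)/(12*k**2 + 12*k + 1).
So A=1 and B=1, with C=k**2 + k + 1/12.
Need (1)·f(k+1) − (1)·f(k) = k**2 + k + 1/12.
Bound: deg f ≤ 3.
Solve for f: f(k) = k*(4*k**2 - 3)/12 (degree 3 ≤ 3).
Certificate R = B(k−1)f/C = k*(4*k**2 - 3)/(12*k**2 + 12*k + 1) gives s_k = k*(3 - 4*k**2).
Δs = -12*k**2 - 12*k - 1, as required.
s_(n+1) = -4*n**3 - 12*n**2 - 9*n - 1 and s_(2) = -26, so S(n) = -4*n**3 - 12*n**2 - 9*n + 25.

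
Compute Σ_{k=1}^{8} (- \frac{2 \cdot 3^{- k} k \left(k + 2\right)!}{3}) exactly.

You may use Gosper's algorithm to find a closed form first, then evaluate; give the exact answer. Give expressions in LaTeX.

Σ = -984628/243

r(k) = (k + 1)*(k + 3)/(3*k) after simplifying.
Factor: A=k/3 + 1; B=1; C=k.
Key eq: (k/3 + 1)·f(k+1) = (1)·f(k) + (k).
deg f ≤ 0 (via 1,0,1).
Solving with deg f ≤ 0: f(k) = 3.
Then R = B(k−1)f/C = 3/k, so s_k = R(k)·t_k = -2*factorial(k + 2)/3**k.
s_(k+1) − s_k = -2*k*factorial(k + 2)/(3*3**k) = t_k.
Evaluate s at k=9 and k=1: -985600/243 and -4; difference -984628/243.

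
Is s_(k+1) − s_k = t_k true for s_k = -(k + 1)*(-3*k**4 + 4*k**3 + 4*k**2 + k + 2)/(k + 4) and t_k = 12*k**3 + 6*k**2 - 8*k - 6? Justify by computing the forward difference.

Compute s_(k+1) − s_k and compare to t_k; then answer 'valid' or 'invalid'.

Invalid: residual 3*(-9*k**4 - 58*k**3 - 20*k**2 + 37*k + 22)/(k**2 + 9*k + 20) ≠ 0.

s_(k+1) = (3*k**5 + 14*k**4 + 18*k**3 - 5*k**2 - 26*k - 16)/(k + 5)
s_(k+1) − s_k = (12*k**5 + 87*k**4 + 112*k**3 - 18*k**2 - 103*k - 54)/(k**2 + 9*k + 20)
(s_(k+1) − s_k) − t_k = 3*(-9*k**4 - 58*k**3 - 20*k**2 + 37*k + 22)/(k**2 + 9*k + 20)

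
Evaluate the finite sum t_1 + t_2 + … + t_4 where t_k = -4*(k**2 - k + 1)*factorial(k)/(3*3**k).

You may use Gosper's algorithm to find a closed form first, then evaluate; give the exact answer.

Σ = -692/81

r(k) = -(k + 1)*(k - (k + 1)**2)/(3*k**2 - 3*k + 3) after simplifying.
Factor: A=k/3 + 1/3; B=1; C=k**2 - k + 1.
Key eq: (k/3 + 1/3)·f(k+1) = (1)·f(k) + (k**2 - k + 1).
Degrees (1,0,2) ⇒ d ≤ 1.
Coefficient equations give f(k) = 3*k.
Certificate R = B(k−1)f/C = 3*k/(k**2 - k + 1) gives s_k = -4*k*factorial(k)/3**k.
Δs = -4*(k**2 - k + 1)*factorial(k)/(3*3**k), as required.
Sum = s_(5) − s_(1); s_(5) = -800/81, s_(1) = -4/3 ⇒ -692/81.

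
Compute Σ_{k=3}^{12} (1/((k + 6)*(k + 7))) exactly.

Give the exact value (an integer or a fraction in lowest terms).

Σ = 10/171

The ratio is (k + 6)/(k + 8).
A = k + 6, B = k + 8, C = 1.
Set up (k + 6)·f(k+1) − (k + 7)·f(k) − (1) = 0.
Degrees (1,1,0) ⇒ d ≤ 1.
Coefficient equations give f(k) = k/6.
Certificate R = B(k−1)f/C = k*(k + 7)/6 gives s_k = k/(6*(k + 6)).
Check: Δs_k = 1/(k**2 + 13*k + 42). ✓
Evaluate s at k=13 and k=3: 13/114 and 1/18; difference 10/171.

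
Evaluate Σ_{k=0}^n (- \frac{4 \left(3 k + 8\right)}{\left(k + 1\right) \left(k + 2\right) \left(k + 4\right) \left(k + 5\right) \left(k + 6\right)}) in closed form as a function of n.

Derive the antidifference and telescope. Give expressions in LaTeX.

t_(k+1)/t_k = (k + 1)*(k + 4)*(3*k + 11)/((k + 3)*(k + 7)*(3*k + 8)).
Normal form (A,B,C) = (k + 1, k + 7, k**2 + 17*k/3 + 8).
f must satisfy (k + 1)·f(k+1) − (k + 6)·f(k) = k**2 + 17*k/3 + 8.
deg f ≤ 5 (via 1,1,2).
Solving with deg f ≤ 5: f(k) = k*(k + 2)*(k + 3)*(k**2 + 10*k + 29)/60.
So s_k = (B(k−1)f/C)·t_k = (k*(k + 2)*(k + 6)*(k**2 + 10*k + 29)/(20*(3*k + 8)))·t_k = k*(-k**2 - 10*k - 29)/(5*(k**3 + 10*k**2 + 29*k + 20)).
Check: Δs_k = 4*(-3*k - 8)/(k**5 + 18*k**4 + 121*k**3 + 372*k**2 + 508*k + 240). ✓
s_(n+1) = (-n**3 - 13*n**2 - 52*n - 40)/(5*(n**3 + 13*n**2 + 52*n + 60)) and s_(0) = 0, so S(n) = (-n**3 - 13*n**2 - 52*n - 40)/(5*(n**3 + 13*n**2 + 52*n + 60)).

S(n) = \frac{- n^{3} - 13 n^{2} - 52 n - 40}{5 \left(n^{3} + 13 n^{2} + 52 n + 60\right)}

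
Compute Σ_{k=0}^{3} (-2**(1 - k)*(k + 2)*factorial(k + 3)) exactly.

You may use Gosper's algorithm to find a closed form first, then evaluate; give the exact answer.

Σ = -1236

Step 1: r(k) = (k + 3)*(k + 4)/(2*(k + 2)).
Factor: A=k/2 + 2; B=1; C=k + 2.
Solve (k/2 + 2)·f(k+1) − (1)·f(k) = k + 2.
Bound: deg f ≤ 0.
Solve for f: f(k) = 2 (degree 0 ≤ 0).
R(k) = B(k−1)·f(k)/C(k) = 2/(k + 2); s_k = R·t_k = -2**(2 - k)*factorial(k + 3).
Check: Δs_k = -2**(1 - k)*(k + 2)*factorial(k + 3). ✓
Sum = s_(4) − s_(0); s_(4) = -1260, s_(0) = -24 ⇒ -1236.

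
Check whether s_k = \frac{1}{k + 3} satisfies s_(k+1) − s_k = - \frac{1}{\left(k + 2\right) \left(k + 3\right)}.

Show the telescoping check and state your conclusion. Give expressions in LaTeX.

s_(k+1) = 1/(k + 4)
s_(k+1) − s_k = -1/((k + 3)*(k + 4))
(s_(k+1) − s_k) − t_k = 2/(k**3 + 9*k**2 + 26*k + 24)

Invalid: residual \frac{2}{k^{3} + 9 k^{2} + 26 k + 24} ≠ 0.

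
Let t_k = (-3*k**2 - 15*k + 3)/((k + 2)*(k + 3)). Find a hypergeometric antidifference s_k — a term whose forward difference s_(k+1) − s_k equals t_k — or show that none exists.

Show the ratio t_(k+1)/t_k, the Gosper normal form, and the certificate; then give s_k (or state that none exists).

s_k = 3*k*(3 - 2*k)/(2*(k + 2))

r(k) = (k + 2)*(5*k + (k + 1)**2 + 4)/((k + 4)*(k**2 + 5*k - 1)) after simplifying.
Gosper form: A/B · C(k+1)/C(k) with A=k + 2, B=k + 4, C=k**2 + 5*k - 1.
Need (k + 2)·f(k+1) − (k + 3)·f(k) = k**2 + 5*k - 1.
From deg A=1, deg B=1, deg C=2: d=2.
Coefficient equations give f(k) = k*(2*k - 3)/2.
So s_k = (B(k−1)f/C)·t_k = (k*(k + 3)*(2*k - 3)/(2*(k**2 + 5*k - 1)))·t_k = 3*k*(3 - 2*k)/(2*(k + 2)).
Δs = 3*(-k**2 - 5*k + 1)/(k**2 + 5*k + 6), as required.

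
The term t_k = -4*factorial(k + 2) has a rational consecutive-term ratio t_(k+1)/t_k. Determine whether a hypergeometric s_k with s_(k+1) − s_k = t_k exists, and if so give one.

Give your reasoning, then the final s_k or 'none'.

r(k) = k + 3 after simplifying.
Take A(k)=k + 3, B(k)=1, C(k)=1.
Need (k + 3)·f(k+1) − (1)·f(k) = 1.
Degrees (1,0,0) ⇒ d ≤ -1.
Bound -1 < 0, so the key equation has no polynomial solution.

no hypergeometric antidifference exists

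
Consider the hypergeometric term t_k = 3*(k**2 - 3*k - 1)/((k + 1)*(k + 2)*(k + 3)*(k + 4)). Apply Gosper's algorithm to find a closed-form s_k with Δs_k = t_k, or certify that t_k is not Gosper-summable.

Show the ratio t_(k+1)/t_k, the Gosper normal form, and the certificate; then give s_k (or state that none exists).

s_k = -3*k**2/((k + 1)*(k + 2)*(k + 3))

r(k) = (k**3 - 4*k - 3)/(k**3 + 2*k**2 - 16*k - 5) after simplifying.
Take A(k)=k + 1, B(k)=k + 5, C(k)=k**2 - 3*k - 1.
Need (k + 1)·f(k+1) − (k + 4)·f(k) = k**2 - 3*k - 1.
d = 3 from the (1,1,2) case.
A polynomial solution: f(k) = -k**2.
So s_k = (B(k−1)f/C)·t_k = (-k**2*(k + 4)/(k**2 - 3*k - 1))·t_k = -3*k**2/((k + 1)*(k + 2)*(k + 3)).
Δs = 3*(k**2*(k + 4) - (k + 1)**3)/((k + 1)*(k + 2)*(k + 3)*(k + 4)), as required.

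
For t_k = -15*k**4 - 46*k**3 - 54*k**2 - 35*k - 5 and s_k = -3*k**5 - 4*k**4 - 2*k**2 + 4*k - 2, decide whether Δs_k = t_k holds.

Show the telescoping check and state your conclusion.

s_(k+1) = 4*k - 3*(k + 1)**5 - 4*(k + 1)**4 - 2*(k + 1)**2 + 2
s_(k+1) − s_k = -15*k**4 - 46*k**3 - 54*k**2 - 35*k - 5
(s_(k+1) − s_k) − t_k = 0

Valid: the claim telescopes to t_k.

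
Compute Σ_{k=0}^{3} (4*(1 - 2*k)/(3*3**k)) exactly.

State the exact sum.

Σ = 16/81

Step 1: r(k) = (2*k + 1)/(3*(2*k - 1)).
So A=1/3 and B=1, with C=k - 1/2.
Need (1/3)·f(k+1) − (1)·f(k) = k - 1/2.
deg f ≤ 1 (via 0,0,1).
A polynomial solution: f(k) = -3*k/2.
Certificate R = B(k−1)f/C = -3*k/(2*k - 1) gives s_k = 4*k/3**k.
Δs = 4*(1 - 2*k)/(3*3**k), as required.
Evaluate s at k=4 and k=0: 16/81 and 0; difference 16/81.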